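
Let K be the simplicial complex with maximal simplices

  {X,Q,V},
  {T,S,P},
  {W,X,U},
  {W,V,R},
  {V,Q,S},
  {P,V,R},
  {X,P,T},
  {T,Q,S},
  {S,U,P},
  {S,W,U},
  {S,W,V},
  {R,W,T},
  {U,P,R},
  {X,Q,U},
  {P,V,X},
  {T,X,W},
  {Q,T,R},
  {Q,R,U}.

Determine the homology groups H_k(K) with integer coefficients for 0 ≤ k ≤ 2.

H_0 = Z,  H_1 = Z^2,  H_2 = Z.

Take the total order P < Q < R < S < T < U < V < W < X on the vertex set. Then K (dimension 2) consists of the simplices:

  0-simplices (9): P, Q, R, S, T, U, V, W, X
  1-simplices (27): PR, PS, PT, PU, PV, PX, QR, QS, QT, QU, QV, QX, RT, RU, RV, RW, ST, SU, SV, SW, TW, TX, UW, UX, VW, VX, WX
  2-simplices (18): PRU, PRV, PST, PSU, PTX, PVX, QRT, QRU, QST, QSV, QUX, QVX, RTW, RVW, SUW, SVW, TWX, UWX

so the chain groups are C_0 ≅ Z^9, C_1 ≅ Z^27, C_2 ≅ Z^18.

Boundary ∂_1: C_1 → C_0 sends each edge [p,q] (with p < q) to q − p. For instance
  ∂TX = X − T.
The 9×27 boundary matrix has rank 8 and Smith normal form diag(1,1,1,1,1,1,1,1).

∂_2: C_2 → C_1 sends each 2-simplex [p,q,r] to [q,r] − [p,r] + [p,q]. For instance
  ∂QSV = SV − QV + QS,
  ∂RTW = TW − RW + RT.
As a 27×18 matrix over Z this has rank 17, with invariant factors (1,1,1,1,1,1,1,1,1,1,1,1,1,1,1,1,1).

Computing H_k = (kernel of ∂_k) / (image of ∂_{k+1}):

  H_0: rank C_0 − rank ∂_1 = 9 − 8 = 1, and the invariant factors of ∂_1 are all 1, so H_0 ≅ Z.
  H_1: rank ker ∂_1 − rank ∂_2 = (27 − 8) − 17 = 2, and the invariant factors of ∂_2 are all 1, so H_1 ≅ Z^2.
  H_2: rank ker ∂_2 − rank ∂_3 = (18 − 17) − 0 = 1, and there is no ∂_3, so H_2 ≅ Z.

As a check, the Euler characteristic is 9 − 27 + 18 = 0, which agrees with 1 − 2 + 1 = 0.
(K is a triangulation of the torus T^2.)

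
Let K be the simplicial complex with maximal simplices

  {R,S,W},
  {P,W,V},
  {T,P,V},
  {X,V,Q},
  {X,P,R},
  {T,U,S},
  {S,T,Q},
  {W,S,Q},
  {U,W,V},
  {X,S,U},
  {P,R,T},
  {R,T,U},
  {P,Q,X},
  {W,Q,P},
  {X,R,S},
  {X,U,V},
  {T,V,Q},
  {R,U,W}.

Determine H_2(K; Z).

Fix the vertex order P < Q < R < S < T < U < V < W < X and write every simplex with vertices in increasing order. Then dim K = 2 and the simplices of K are:

  0-simplices (9): P, Q, R, S, T, U, V, W, X
  1-simplices (27): PQ, PR, PT, PV, PW, PX, QS, QT, QV, QW, QX, RS, RT, RU, RW, RX, ST, SU, SW, SX, TU, TV, UV, UW, UX, VW, VX
  2-simplices (18): PQW, PQX, PRT, PRX, PTV, PVW, QST, QSW, QTV, QVX, RSW, RSX, RTU, RUW, STU, SUX, UVW, UVX

so the chain groups are C_0 ≅ Z^9, C_1 ≅ Z^27, C_2 ≅ Z^18.

Boundary ∂_1: C_1 → C_0 sends each edge [p,q] (with p < q) to q − p. For instance
  ∂QV = V − Q.
As a 9×27 matrix over Z this has rank 8, with invariant factors (1,1,1,1,1,1,1,1).

∂_2: C_2 → C_1 maps a triangle to the signed sum of its edges. For instance
  ∂PRT = RT − PT + PR,
  ∂PQX = QX − PX + PQ.
The resulting 27×18 matrix has rank 18, and its Smith normal form has invariant factors (1,1,1,1,1,1,1,1,1,1,1,1,1,1,1,1,1,2).

Reading off H_k = ker ∂_k / im ∂_{k+1}:

  H_2: rank ker ∂_2 − rank ∂_3 = (18 − 18) − 0 = 0, and there is no ∂_3, so H_2 = 0.

(K is a triangulation of the Klein bottle.)

H_2 ≅ 0.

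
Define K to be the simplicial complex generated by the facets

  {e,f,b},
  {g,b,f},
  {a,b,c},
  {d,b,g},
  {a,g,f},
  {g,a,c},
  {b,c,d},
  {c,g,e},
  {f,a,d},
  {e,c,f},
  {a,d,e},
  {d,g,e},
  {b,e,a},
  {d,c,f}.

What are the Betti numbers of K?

b_0 = 1, b_1 = 2, b_2 = 1.

Fix the vertex order a < b < c < d < e < f < g and write every simplex with vertices in increasing order. Then dim K = 2 and the simplices of K are:

  0-simplices (7): a, b, c, d, e, f, g
  1-simplices (21): ab, ac, ad, ae, af, ag, bc, bd, be, bf, bg, cd, ce, cf, cg, de, df, dg, ef, eg, fg
  2-simplices (14): abc, abe, acg, ade, adf, afg, bcd, bdg, bef, bfg, cdf, cef, ceg, deg

Hence C_0 ≅ Z^7, C_1 ≅ Z^21, C_2 ≅ Z^14.

∂_1: C_1 → C_0 maps an edge to its endpoints' difference, ∂[p,q] = q − p.
The resulting 7×21 matrix has rank 6, and its Smith normal form has invariant factors (1,1,1,1,1,1).

Boundary ∂_2: C_2 → C_1 acts by ∂[p,q,r] = [q,r] − [p,r] + [p,q]. For instance
  ∂bdg = dg − bg + bd,
  ∂cef = ef − cf + ce.
This gives a 21×14 integer matrix of rank 13; reducing to Smith normal form yields diagonal entries (1,1,1,1,1,1,1,1,1,1,1,1,1).

From H_k ≅ ker(∂_k) / im(∂_{k+1}) we obtain:

  H_0: rank C_0 − rank ∂_1 = 7 − 6 = 1, and the invariant factors of ∂_1 are all 1, so H_0 = Z.
  H_1: rank ker ∂_1 − rank ∂_2 = (21 − 6) − 13 = 2, and the invariant factors of ∂_2 are all 1, so H_1 = Z^2.
  H_2: rank ker ∂_2 − rank ∂_3 = (14 − 13) − 0 = 1, and there is no ∂_3, so H_2 = Z.

Hence the Betti numbers are b_0 = 1, b_1 = 2, b_2 = 1.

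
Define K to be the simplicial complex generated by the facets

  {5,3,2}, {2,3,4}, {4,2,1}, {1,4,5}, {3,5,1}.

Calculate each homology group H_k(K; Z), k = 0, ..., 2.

We work with the vertex ordering 1 < 2 < 3 < 4 < 5. The simplices of K, each written with vertices in increasing order, are:

  0-simplices (5): [1], [2], [3], [4], [5]
  1-simplices (10): [1,2], [1,3], [1,4], [1,5], [2,3], [2,4], [2,5], [3,4], [3,5], [4,5]
  2-simplices (5): [1,2,4], [1,3,5], [1,4,5], [2,3,4], [2,3,5]

so the chain groups are C_0 ≅ Z^5, C_1 ≅ Z^10, C_2 ≅ Z^5.

Boundary ∂_1: C_1 → C_0 is given by ∂[p,q] = [q] − [p]. For instance
  ∂[2,4] = [4] − [2].
The 5×10 boundary matrix has rank 4 and Smith normal form diag(1,1,1,1).

Boundary ∂_2: C_2 → C_1 acts by ∂[p,q,r] = [q,r] − [p,r] + [p,q]. For instance
  ∂[1,4,5] = [4,5] − [1,5] + [1,4],
  ∂[2,3,5] = [3,5] − [2,5] + [2,3].
This gives a 10×5 integer matrix of rank 5; reducing to Smith normal form yields diagonal entries (1,1,1,1,1).

Reading off H_k = ker ∂_k / im ∂_{k+1}:

  H_0: rank C_0 − rank ∂_1 = 5 − 4 = 1, and the invariant factors of ∂_1 are all 1, so H_0 = Z.
  H_1: rank ker ∂_1 − rank ∂_2 = (10 − 4) − 5 = 1, and the invariant factors of ∂_2 are all 1, so H_1 = Z.
  H_2: rank ker ∂_2 − rank ∂_3 = (5 − 5) − 0 = 0, and there is no ∂_3, so H_2 = 0.

H_0 = Z,  H_1 = Z,  H_2 = 0.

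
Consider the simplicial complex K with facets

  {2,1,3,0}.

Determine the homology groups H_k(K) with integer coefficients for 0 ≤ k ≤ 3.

H_0 ≅ Z,  H_1 = 0,  H_2 = 0,  H_3 = 0.

Order the vertices as 0 < 1 < 2 < 3. Listing each simplex with vertices in this order, K has dimension 3 with simplices:

  0-simplices (4): [0], [1], [2], [3]
  1-simplices (6): [0,1], [0,2], [0,3], [1,2], [1,3], [2,3]
  2-simplices (4): [0,1,2], [0,1,3], [0,2,3], [1,2,3]
  3-simplices (1): [0,1,2,3]

giving chain groups C_0 ≅ Z^4, C_1 ≅ Z^6, C_2 ≅ Z^4, C_3 ≅ Z^1.

∂_1: C_1 → C_0 sends each edge [p,q] (with p < q) to q − p.
This gives a 4×6 integer matrix of rank 3; reducing to Smith normal form yields diagonal entries (1,1,1).

The boundary map ∂_2: C_2 → C_1 maps a triangle to the signed sum of its edges. For instance
  ∂[0,1,2] = [1,2] − [0,2] + [0,1],
  ∂[1,2,3] = [2,3] − [1,3] + [1,2].
The resulting 6×4 matrix has rank 3, and its Smith normal form has invariant factors (1,1,1).

∂_3: C_3 → C_2 sends each 3-simplex σ to the alternating sum Σ_i (−1)^i (σ with its i-th vertex removed). For instance
  ∂[0,1,2,3] = [1,2,3] − [0,2,3] + [0,1,3] − [0,1,2].
As a 4×1 matrix over Z this has rank 1, with invariant factors (1).

Reading off H_k = ker ∂_k / im ∂_{k+1}:

  H_0: rank C_0 − rank ∂_1 = 4 − 3 = 1, and the invariant factors of ∂_1 are all 1, so H_0 ≅ Z.
  H_1: rank ker ∂_1 − rank ∂_2 = (6 − 3) − 3 = 0, and the invariant factors of ∂_2 are all 1, so H_1 ≅ 0.
  H_2: rank ker ∂_2 − rank ∂_3 = (4 − 3) − 1 = 0, and the invariant factors of ∂_3 are all 1, so H_2 ≅ 0.
  H_3: rank ker ∂_3 − rank ∂_4 = (1 − 1) − 0 = 0, and there is no ∂_4, so H_3 ≅ 0.

As a check, the Euler characteristic is 4 − 6 + 4 − 1 = 1, which agrees with 1 − 0 + 0 − 0 = 1.
(K is a triangulation of the 3-simplex.)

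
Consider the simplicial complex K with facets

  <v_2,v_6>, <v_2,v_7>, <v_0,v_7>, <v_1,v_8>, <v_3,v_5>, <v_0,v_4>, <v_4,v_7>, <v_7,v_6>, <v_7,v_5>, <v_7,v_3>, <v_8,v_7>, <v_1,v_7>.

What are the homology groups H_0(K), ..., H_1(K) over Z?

H_0 = Z,  H_1 = Z^4.

Order the vertices as v_0 < v_1 < v_2 < v_3 < v_4 < v_5 < v_6 < v_7 < v_8. Listing each simplex with vertices in this order, K has dimension 1 with simplices:

  0-simplices (9): [v_0], [v_1], [v_2], [v_3], [v_4], [v_5], [v_6], [v_7], [v_8]
  1-simplices (12): [v_0,v_4], [v_0,v_7], [v_1,v_7], [v_1,v_8], [v_2,v_6], [v_2,v_7], [v_3,v_5], [v_3,v_7], [v_4,v_7], [v_5,v_7], [v_6,v_7], [v_7,v_8]

Hence C_0 ≅ Z^9, C_1 ≅ Z^12.

Boundary ∂_1: C_1 → C_0 maps an edge to its endpoints' difference, ∂[p,q] = q − p.
As a 9×12 matrix over Z this has rank 8, with invariant factors (1,1,1,1,1,1,1,1).

Reading off H_k = ker ∂_k / im ∂_{k+1}:

  H_0: rank C_0 − rank ∂_1 = 9 − 8 = 1, and the invariant factors of ∂_1 are all 1, so H_0 = Z.
  H_1: rank ker ∂_1 − rank ∂_2 = (12 − 8) − 0 = 4, and there is no ∂_2, so H_1 = Z^4.

(K is a triangulation of a wedge of 4 circles.)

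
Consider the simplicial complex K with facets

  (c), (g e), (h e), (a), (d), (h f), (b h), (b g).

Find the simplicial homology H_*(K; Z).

Take the total order a < b < c < d < e < f < g < h on the vertex set. Then K (dimension 1) consists of the simplices:

  0-simplices (8): a, b, c, d, e, f, g, h
  1-simplices (5): bg, bh, eg, eh, fh

Hence C_0 ≅ Z^8, C_1 ≅ Z^5.

∂_1: C_1 → C_0 sends each edge [p,q] (with p < q) to q − p.
This gives a 8×5 integer matrix of rank 4; reducing to Smith normal form yields diagonal entries (1,1,1,1).

Computing H_k = (kernel of ∂_k) / (image of ∂_{k+1}):

  H_0: rank C_0 − rank ∂_1 = 8 − 4 = 4, and the invariant factors of ∂_1 are all 1, so H_0 ≅ Z^4.
  H_1: rank ker ∂_1 − rank ∂_2 = (5 − 4) − 0 = 1, and there is no ∂_2, so H_1 ≅ Z.

H_0 ≅ Z^4,  H_1 ≅ Z.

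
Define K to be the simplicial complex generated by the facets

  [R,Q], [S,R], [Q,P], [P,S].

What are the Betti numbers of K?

b_0 = 1, b_1 = 1.

Fix the vertex order P < Q < R < S and write every simplex with vertices in increasing order. Then dim K = 1 and the simplices of K are:

  0-simplices (4): P, Q, R, S
  1-simplices (4): PQ, PS, QR, RS

so the chain groups are C_0 ≅ Z^4, C_1 ≅ Z^4.

∂_1: C_1 → C_0 maps an edge to its endpoints' difference, ∂[p,q] = q − p.
The resulting 4×4 matrix has rank 3, and its Smith normal form has invariant factors (1,1,1).

Reading off H_k = ker ∂_k / im ∂_{k+1}:

  H_0: rank C_0 − rank ∂_1 = 4 − 3 = 1, and the invariant factors of ∂_1 are all 1, so H_0 ≅ Z.
  H_1: rank ker ∂_1 − rank ∂_2 = (4 − 3) − 0 = 1, and there is no ∂_2, so H_1 ≅ Z.

As a check, the Euler characteristic is 4 − 4 = 0, which agrees with 1 − 1 = 0.
(K is a triangulation of the circle S^1.)

Hence the Betti numbers are b_0 = 1, b_1 = 1.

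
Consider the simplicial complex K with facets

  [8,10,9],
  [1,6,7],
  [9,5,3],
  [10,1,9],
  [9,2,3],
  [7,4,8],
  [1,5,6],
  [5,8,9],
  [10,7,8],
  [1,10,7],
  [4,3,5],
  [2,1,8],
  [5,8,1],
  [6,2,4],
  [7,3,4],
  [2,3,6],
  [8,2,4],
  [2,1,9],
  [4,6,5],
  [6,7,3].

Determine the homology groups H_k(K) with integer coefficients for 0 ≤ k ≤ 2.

H_0 ≅ Z,  H_1 ≅ Z × Z/2,  H_2 = 0.

Fix the vertex order 1 < 2 < 3 < 4 < 5 < 6 < 7 < 8 < 9 < 10 and write every simplex with vertices in increasing order. Then dim K = 2 and the simplices of K are:

  0-simplices (10): [1], [2], [3], [4], [5], [6], [7], [8], [9], [10]
  1-simplices (30): (30 of them)
  2-simplices (20): (20 of them)

so the chain groups are C_0 ≅ Z^10, C_1 ≅ Z^30, C_2 ≅ Z^20.

The boundary map ∂_1: C_1 → C_0 sends each edge [p,q] (with p < q) to q − p. For instance
  ∂[3,4] = [4] − [3].
As a 10×30 matrix over Z this has rank 9, with invariant factors (1,1,1,1,1,1,1,1,1).

∂_2: C_2 → C_1 acts by ∂[p,q,r] = [q,r] − [p,r] + [p,q]. For instance
  ∂[8,9,10] = [9,10] − [8,10] + [8,9],
  ∂[3,5,9] = [5,9] − [3,9] + [3,5].
As a 30×20 matrix over Z this has rank 20, with invariant factors (1,1,1,1,1,1,1,1,1,1,1,1,1,1,1,1,1,1,1,2).

Reading off H_k = ker ∂_k / im ∂_{k+1}:

  H_0: rank C_0 − rank ∂_1 = 10 − 9 = 1, and the invariant factors of ∂_1 are all 1, so H_0 ≅ Z.
  H_1: rank ker ∂_1 − rank ∂_2 = (30 − 9) − 20 = 1, and ∂_2 has invariant factor 2 > 1, so H_1 ≅ Z × Z/2.
  H_2: rank ker ∂_2 − rank ∂_3 = (20 − 20) − 0 = 0, and there is no ∂_3, so H_2 ≅ 0.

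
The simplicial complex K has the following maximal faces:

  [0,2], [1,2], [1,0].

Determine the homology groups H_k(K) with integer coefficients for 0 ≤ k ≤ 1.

H_0 ≅ Z,  H_1 ≅ Z.

K has 3 vertices, 3 edges.
rank ∂_0 = 0, rank ∂_1 = 2 ⇒ b_0 = 3 − 0 − 2 = 1; all invariant factors of ∂_1 are 1 so no torsion. So H_0 ≅ Z.
rank ∂_1 = 2, rank ∂_2 = 0 ⇒ b_1 = 3 − 2 − 0 = 1. So H_1 ≅ Z.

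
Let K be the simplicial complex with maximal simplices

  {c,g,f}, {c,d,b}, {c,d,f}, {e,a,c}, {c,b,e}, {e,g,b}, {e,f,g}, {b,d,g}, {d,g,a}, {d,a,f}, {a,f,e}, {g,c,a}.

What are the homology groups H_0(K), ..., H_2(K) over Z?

K has 7 vertices, 18 edges, 12 triangles.
rank ∂_0 = 0, rank ∂_1 = 6 ⇒ b_0 = 7 − 0 − 6 = 1; all invariant factors of ∂_1 are 1 so no torsion. So H_0 = Z.
rank ∂_1 = 6, rank ∂_2 = 12 ⇒ b_1 = 18 − 6 − 12 = 0; ∂_2 has invariant factor(s) [2] giving torsion. So H_1 = Z_2.
rank ∂_2 = 12, rank ∂_3 = 0 ⇒ b_2 = 12 − 12 − 0 = 0. So H_2 = 0.

H_0 = Z,  H_1 = Z_2,  H_2 = 0.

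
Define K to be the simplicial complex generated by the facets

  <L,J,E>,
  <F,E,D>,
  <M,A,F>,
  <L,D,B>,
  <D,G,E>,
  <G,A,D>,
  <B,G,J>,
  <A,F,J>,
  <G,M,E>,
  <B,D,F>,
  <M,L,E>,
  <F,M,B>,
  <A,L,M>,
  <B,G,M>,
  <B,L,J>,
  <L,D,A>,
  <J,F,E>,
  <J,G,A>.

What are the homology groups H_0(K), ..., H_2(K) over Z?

Fix the vertex order A < B < D < E < F < G < J < L < M and write every simplex with vertices in increasing order. Then dim K = 2 and the simplices of K are:

  0-simplices (9): A, B, D, E, F, G, J, L, M
  1-simplices (27): AD, AF, AG, AJ, AL, AM, BD, BF, BG, BJ, BL, BM, DE, DF, DG, DL, EF, EG, EJ, EL, EM, FJ, FM, GJ, GM, JL, LM
  2-simplices (18): ADG, ADL, AFJ, AFM, AGJ, ALM, BDF, BDL, BFM, BGJ, BGM, BJL, DEF, DEG, EFJ, EGM, EJL, ELM

Hence C_0 ≅ Z^9, C_1 ≅ Z^27, C_2 ≅ Z^18.

Boundary ∂_1: C_1 → C_0 is given by ∂[p,q] = [q] − [p]. For instance
  ∂AJ = J − A.
The 9×27 boundary matrix has rank 8 and Smith normal form diag(1,1,1,1,1,1,1,1).

Boundary ∂_2: C_2 → C_1 sends each 2-simplex [p,q,r] to [q,r] − [p,r] + [p,q]. For instance
  ∂BDF = DF − BF + BD,
  ∂AGJ = GJ − AJ + AG.
As a 27×18 matrix over Z this has rank 17, with invariant factors (1,1,1,1,1,1,1,1,1,1,1,1,1,1,1,1,1).

From H_k ≅ ker(∂_k) / im(∂_{k+1}) we obtain:

  H_0: rank C_0 − rank ∂_1 = 9 − 8 = 1, and the invariant factors of ∂_1 are all 1, so H_0 ≅ Z.
  H_1: rank ker ∂_1 − rank ∂_2 = (27 − 8) − 17 = 2, and the invariant factors of ∂_2 are all 1, so H_1 ≅ Z^2.
  H_2: rank ker ∂_2 − rank ∂_3 = (18 − 17) − 0 = 1, and there is no ∂_3, so H_2 ≅ Z.

As a check, the Euler characteristic is 9 − 27 + 18 = 0, which agrees with 1 − 2 + 1 = 0.

H_0 = Z,  H_1 = Z^2,  H_2 = Z.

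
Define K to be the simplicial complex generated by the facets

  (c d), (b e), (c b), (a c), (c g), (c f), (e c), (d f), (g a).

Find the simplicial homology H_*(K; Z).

H_0 = Z,  H_1 = Z^3.

Take the total order a < b < c < d < e < f < g on the vertex set. Then K (dimension 1) consists of the simplices:

  0-simplices (7): a, b, c, d, e, f, g
  1-simplices (9): ac, ag, bc, be, cd, ce, cf, cg, df

giving chain groups C_0 ≅ Z^7, C_1 ≅ Z^9.

Boundary ∂_1: C_1 → C_0 sends each edge [p,q] (with p < q) to q − p. For instance
  ∂bc = c − b.
This gives a 7×9 integer matrix of rank 6; reducing to Smith normal form yields diagonal entries (1,1,1,1,1,1).

Now H_k = ker ∂_k / im ∂_{k+1}, so:

  H_0: rank C_0 − rank ∂_1 = 7 − 6 = 1, and the invariant factors of ∂_1 are all 1, so H_0 ≅ Z.
  H_1: rank ker ∂_1 − rank ∂_2 = (9 − 6) − 0 = 3, and there is no ∂_2, so H_1 ≅ Z^3.

As a check, the Euler characteristic is 7 − 9 = -2, which agrees with 1 − 3 = -2.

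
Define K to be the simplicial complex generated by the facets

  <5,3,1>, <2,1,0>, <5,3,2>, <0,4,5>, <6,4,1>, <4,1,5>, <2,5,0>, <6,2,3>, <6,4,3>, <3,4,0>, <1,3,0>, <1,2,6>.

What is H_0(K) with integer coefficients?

We work with the vertex ordering 0 < 1 < 2 < 3 < 4 < 5 < 6. The simplices of K, each written with vertices in increasing order, are:

  0-simplices (7): [0], [1], [2], [3], [4], [5], [6]
  1-simplices (18): [0,1], [0,2], [0,3], [0,4], [0,5], [1,2], [1,3], [1,4], [1,5], [1,6], [2,3], [2,5], [2,6], [3,4], [3,5], [3,6], [4,5], [4,6]
  2-simplices (12): [0,1,2], [0,1,3], [0,2,5], [0,3,4], [0,4,5], [1,2,6], [1,3,5], [1,4,5], [1,4,6], [2,3,5], [2,3,6], [3,4,6]

so the chain groups are C_0 ≅ Z^7, C_1 ≅ Z^18, C_2 ≅ Z^12.

The boundary map ∂_1: C_1 → C_0 is given by ∂[p,q] = [q] − [p]. For instance
  ∂[1,6] = [6] − [1].
As a 7×18 matrix over Z this has rank 6, with invariant factors (1,1,1,1,1,1).

The boundary map ∂_2: C_2 → C_1 acts by ∂[p,q,r] = [q,r] − [p,r] + [p,q]. For instance
  ∂[0,1,3] = [1,3] − [0,3] + [0,1],
  ∂[1,4,5] = [4,5] − [1,5] + [1,4].
As a 18×12 matrix over Z this has rank 12, with invariant factors (1,1,1,1,1,1,1,1,1,1,1,2).

Reading off H_k = ker ∂_k / im ∂_{k+1}:

  H_0: rank C_0 − rank ∂_1 = 7 − 6 = 1, and the invariant factors of ∂_1 are all 1, so H_0 ≅ Z.

H_0 ≅ Z.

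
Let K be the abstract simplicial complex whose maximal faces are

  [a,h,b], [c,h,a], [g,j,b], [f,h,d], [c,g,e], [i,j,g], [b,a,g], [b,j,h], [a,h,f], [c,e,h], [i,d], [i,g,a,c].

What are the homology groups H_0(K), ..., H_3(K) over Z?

Order the vertices as a < b < c < d < e < f < g < h < i < j. Listing each simplex with vertices in this order, K has dimension 3 with simplices:

  0-simplices (10): a, b, c, d, e, f, g, h, i, j
  1-simplices (23): ab, ac, af, ag, ah, ai, bg, bh, bj, ce, cg, ch, ci, df, dh, di, eg, eh, fh, gi, gj, hj, ij
  2-simplices (14): abg, abh, acg, ach, aci, afh, agi, bgj, bhj, ceg, ceh, cgi, dfh, gij
  3-simplices (1): acgi

giving chain groups C_0 ≅ Z^10, C_1 ≅ Z^23, C_2 ≅ Z^14, C_3 ≅ Z^1.

The boundary map ∂_1: C_1 → C_0 sends each edge [p,q] (with p < q) to q − p. For instance
  ∂bh = h − b.
The resulting 10×23 matrix has rank 9, and its Smith normal form has invariant factors (1,1,1,1,1,1,1,1,1).

The boundary map ∂_2: C_2 → C_1 maps a triangle to the signed sum of its edges. For instance
  ∂cgi = gi − ci + cg,
  ∂bgj = gj − bj + bg.
As a 23×14 matrix over Z this has rank 13, with invariant factors (1,1,1,1,1,1,1,1,1,1,1,1,1).

The boundary map ∂_3: C_3 → C_2 sends each 3-simplex σ to the alternating sum Σ_i (−1)^i (σ with its i-th vertex removed). For instance
  ∂acgi = cgi − agi + aci − acg.
The 14×1 boundary matrix has rank 1 and Smith normal form diag(1).

Computing H_k = (kernel of ∂_k) / (image of ∂_{k+1}):

  H_0: rank C_0 − rank ∂_1 = 10 − 9 = 1, and the invariant factors of ∂_1 are all 1, so H_0 ≅ Z.
  H_1: rank ker ∂_1 − rank ∂_2 = (23 − 9) − 13 = 1, and the invariant factors of ∂_2 are all 1, so H_1 ≅ Z.
  H_2: rank ker ∂_2 − rank ∂_3 = (14 − 13) − 1 = 0, and the invariant factors of ∂_3 are all 1, so H_2 ≅ 0.
  H_3: rank ker ∂_3 − rank ∂_4 = (1 − 1) − 0 = 0, and there is no ∂_4, so H_3 ≅ 0.

As a check, the Euler characteristic is 10 − 23 + 14 − 1 = 0, which agrees with 1 − 1 + 0 − 0 = 0.

H_0 = Z,  H_1 = Z,  H_2 = 0,  H_3 = 0.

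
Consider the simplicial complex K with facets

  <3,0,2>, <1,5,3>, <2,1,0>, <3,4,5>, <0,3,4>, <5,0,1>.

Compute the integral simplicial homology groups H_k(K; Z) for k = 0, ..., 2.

H_0 ≅ Z,  H_1 ≅ Z,  H_2 = 0.

Order the vertices as 0 < 1 < 2 < 3 < 4 < 5. Listing each simplex with vertices in this order, K has dimension 2 with simplices:

  0-simplices (6): [0], [1], [2], [3], [4], [5]
  1-simplices (12): [0,1], [0,2], [0,3], [0,4], [0,5], [1,2], [1,3], [1,5], [2,3], [3,4], [3,5], [4,5]
  2-simplices (6): [0,1,2], [0,1,5], [0,2,3], [0,3,4], [1,3,5], [3,4,5]

giving chain groups C_0 ≅ Z^6, C_1 ≅ Z^12, C_2 ≅ Z^6.

The boundary map ∂_1: C_1 → C_0 maps an edge to its endpoints' difference, ∂[p,q] = q − p.
The 6×12 boundary matrix has rank 5 and Smith normal form diag(1,1,1,1,1).

The boundary map ∂_2: C_2 → C_1 sends each 2-simplex [p,q,r] to [q,r] − [p,r] + [p,q]. For instance
  ∂[0,1,2] = [1,2] − [0,2] + [0,1],
  ∂[0,1,5] = [1,5] − [0,5] + [0,1].
The 12×6 boundary matrix has rank 6 and Smith normal form diag(1,1,1,1,1,1).

Now H_k = ker ∂_k / im ∂_{k+1}, so:

  H_0: rank C_0 − rank ∂_1 = 6 − 5 = 1, and the invariant factors of ∂_1 are all 1, so H_0 = Z.
  H_1: rank ker ∂_1 − rank ∂_2 = (12 − 5) − 6 = 1, and the invariant factors of ∂_2 are all 1, so H_1 = Z.
  H_2: rank ker ∂_2 − rank ∂_3 = (6 − 6) − 0 = 0, and there is no ∂_3, so H_2 = 0.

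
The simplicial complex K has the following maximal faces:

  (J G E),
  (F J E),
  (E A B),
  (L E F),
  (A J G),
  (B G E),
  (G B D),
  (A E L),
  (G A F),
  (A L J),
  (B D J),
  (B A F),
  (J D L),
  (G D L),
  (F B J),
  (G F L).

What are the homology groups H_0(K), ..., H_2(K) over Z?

H_0 = Z,  H_1 = Z^2,  H_2 = Z.

We work with the vertex ordering A < B < D < E < F < G < J < L. The simplices of K, each written with vertices in increasing order, are:

  0-simplices (8): A, B, D, E, F, G, J, L
  1-simplices (24): AB, AE, AF, AG, AJ, AL, BD, BE, BF, BG, BJ, DG, DJ, DL, EF, EG, EJ, EL, FG, FJ, FL, GJ, GL, JL
  2-simplices (16): ABE, ABF, AEL, AFG, AGJ, AJL, BDG, BDJ, BEG, BFJ, DGL, DJL, EFJ, EFL, EGJ, FGL

so the chain groups are C_0 ≅ Z^8, C_1 ≅ Z^24, C_2 ≅ Z^16.

Boundary ∂_1: C_1 → C_0 sends each edge [p,q] (with p < q) to q − p. For instance
  ∂AE = E − A.
The 8×24 boundary matrix has rank 7 and Smith normal form diag(1,1,1,1,1,1,1).

∂_2: C_2 → C_1 maps a triangle to the signed sum of its edges. For instance
  ∂EGJ = GJ − EJ + EG,
  ∂EFJ = FJ − EJ + EF.
As a 24×16 matrix over Z this has rank 15, with invariant factors (1,1,1,1,1,1,1,1,1,1,1,1,1,1,1).

Computing H_k = (kernel of ∂_k) / (image of ∂_{k+1}):

  H_0: rank C_0 − rank ∂_1 = 8 − 7 = 1, and the invariant factors of ∂_1 are all 1, so H_0 ≅ Z.
  H_1: rank ker ∂_1 − rank ∂_2 = (24 − 7) − 15 = 2, and the invariant factors of ∂_2 are all 1, so H_1 ≅ Z^2.
  H_2: rank ker ∂_2 − rank ∂_3 = (16 − 15) − 0 = 1, and there is no ∂_3, so H_2 ≅ Z.

As a check, the Euler characteristic is 8 − 24 + 16 = 0, which agrees with 1 − 2 + 1 = 0.
(K is a triangulation of the torus T^2.)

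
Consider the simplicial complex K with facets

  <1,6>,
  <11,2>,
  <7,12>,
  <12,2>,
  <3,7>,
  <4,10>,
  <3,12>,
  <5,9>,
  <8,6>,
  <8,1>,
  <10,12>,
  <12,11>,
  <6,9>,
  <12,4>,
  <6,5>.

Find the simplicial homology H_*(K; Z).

H_0 = Z^2,  H_1 = Z^5.

Fix the vertex order 1 < 2 < 3 < 4 < 5 < 6 < 7 < 8 < 9 < 10 < 11 < 12 and write every simplex with vertices in increasing order. Then dim K = 1 and the simplices of K are:

  0-simplices (12): [1], [2], [3], [4], [5], [6], [7], [8], [9], [10], [11], [12]
  1-simplices (15): [1,6], [1,8], [2,11], [2,12], [3,7], [3,12], [4,10], [4,12], [5,6], [5,9], [6,8], [6,9], [7,12], [10,12], [11,12]

Hence C_0 ≅ Z^12, C_1 ≅ Z^15.

The boundary map ∂_1: C_1 → C_0 maps an edge to its endpoints' difference, ∂[p,q] = q − p. For instance
  ∂[7,12] = [12] − [7].
The 12×15 boundary matrix has rank 10 and Smith normal form diag(1,1,1,1,1,1,1,1,1,1).

Now H_k = ker ∂_k / im ∂_{k+1}, so:

  H_0: rank C_0 − rank ∂_1 = 12 − 10 = 2, and the invariant factors of ∂_1 are all 1, so H_0 = Z^2.
  H_1: rank ker ∂_1 − rank ∂_2 = (15 − 10) − 0 = 5, and there is no ∂_2, so H_1 = Z^5.

As a check, the Euler characteristic is 12 − 15 = -3, which agrees with 2 − 5 = -3.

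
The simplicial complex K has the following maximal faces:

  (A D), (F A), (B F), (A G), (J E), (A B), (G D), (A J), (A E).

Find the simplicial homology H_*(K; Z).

Order the vertices as A < B < D < E < F < G < J. Listing each simplex with vertices in this order, K has dimension 1 with simplices:

  0-simplices (7): A, B, D, E, F, G, J
  1-simplices (9): AB, AD, AE, AF, AG, AJ, BF, DG, EJ

giving chain groups C_0 ≅ Z^7, C_1 ≅ Z^9.

Boundary ∂_1: C_1 → C_0 is given by ∂[p,q] = [q] − [p]. For instance
  ∂AB = B − A.
The resulting 7×9 matrix has rank 6, and its Smith normal form has invariant factors (1,1,1,1,1,1).

Computing H_k = (kernel of ∂_k) / (image of ∂_{k+1}):

  H_0: rank C_0 − rank ∂_1 = 7 − 6 = 1, and the invariant factors of ∂_1 are all 1, so H_0 ≅ Z.
  H_1: rank ker ∂_1 − rank ∂_2 = (9 − 6) − 0 = 3, and there is no ∂_2, so H_1 ≅ Z^3.

(K is a triangulation of a wedge of 3 circles.)

H_0 = Z,  H_1 = Z^3.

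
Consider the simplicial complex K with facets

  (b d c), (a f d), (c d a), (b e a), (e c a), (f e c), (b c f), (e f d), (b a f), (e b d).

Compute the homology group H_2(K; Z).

H_2 ≅ 0.

Order the vertices as a < b < c < d < e < f. Listing each simplex with vertices in this order, K has dimension 2 with simplices:

  0-simplices (6): a, b, c, d, e, f
  1-simplices (15): ab, ac, ad, ae, af, bc, bd, be, bf, cd, ce, cf, de, df, ef
  2-simplices (10): abe, abf, acd, ace, adf, bcd, bcf, bde, cef, def

so the chain groups are C_0 ≅ Z^6, C_1 ≅ Z^15, C_2 ≅ Z^10.

Boundary ∂_1: C_1 → C_0 sends each edge [p,q] (with p < q) to q − p.
This gives a 6×15 integer matrix of rank 5; reducing to Smith normal form yields diagonal entries (1,1,1,1,1).

Boundary ∂_2: C_2 → C_1 acts by ∂[p,q,r] = [q,r] − [p,r] + [p,q]. For instance
  ∂cef = ef − cf + ce,
  ∂bcf = cf − bf + bc.
As a 15×10 matrix over Z this has rank 10, with invariant factors (1,1,1,1,1,1,1,1,1,2).

Reading off H_k = ker ∂_k / im ∂_{k+1}:

  H_2: rank ker ∂_2 − rank ∂_3 = (10 − 10) − 0 = 0, and there is no ∂_3, so H_2 = 0.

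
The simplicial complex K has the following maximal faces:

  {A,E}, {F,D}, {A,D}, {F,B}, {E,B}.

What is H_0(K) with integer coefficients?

Take the total order A < B < D < E < F on the vertex set. Then K (dimension 1) consists of the simplices:

  0-simplices (5): A, B, D, E, F
  1-simplices (5): AD, AE, BE, BF, DF

giving chain groups C_0 ≅ Z^5, C_1 ≅ Z^5.

∂_1: C_1 → C_0 maps an edge to its endpoints' difference, ∂[p,q] = q − p. For instance
  ∂BF = F − B.
The resulting 5×5 matrix has rank 4, and its Smith normal form has invariant factors (1,1,1,1).

Reading off H_k = ker ∂_k / im ∂_{k+1}:

  H_0: rank C_0 − rank ∂_1 = 5 − 4 = 1, and the invariant factors of ∂_1 are all 1, so H_0 = Z.

H_0 = Z.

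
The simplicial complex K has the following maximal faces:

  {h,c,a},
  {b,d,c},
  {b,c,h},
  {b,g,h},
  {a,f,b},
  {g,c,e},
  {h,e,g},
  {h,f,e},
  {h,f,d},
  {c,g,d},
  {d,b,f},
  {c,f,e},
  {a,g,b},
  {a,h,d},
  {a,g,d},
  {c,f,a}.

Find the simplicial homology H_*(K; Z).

H_0 = Z,  H_1 = Z^2,  H_2 = Z.

Fix the vertex order a < b < c < d < e < f < g < h and write every simplex with vertices in increasing order. Then dim K = 2 and the simplices of K are:

  0-simplices (8): a, b, c, d, e, f, g, h
  1-simplices (24): ab, ac, ad, af, ag, ah, bc, bd, bf, bg, bh, cd, ce, cf, cg, ch, df, dg, dh, ef, eg, eh, fh, gh
  2-simplices (16): abf, abg, acf, ach, adg, adh, bcd, bch, bdf, bgh, cdg, cef, ceg, dfh, efh, egh

so the chain groups are C_0 ≅ Z^8, C_1 ≅ Z^24, C_2 ≅ Z^16.

∂_1: C_1 → C_0 maps an edge to its endpoints' difference, ∂[p,q] = q − p. For instance
  ∂cf = f − c.
The 8×24 boundary matrix has rank 7 and Smith normal form diag(1,1,1,1,1,1,1).

∂_2: C_2 → C_1 acts by ∂[p,q,r] = [q,r] − [p,r] + [p,q]. For instance
  ∂bdf = df − bf + bd,
  ∂acf = cf − af + ac.
This gives a 24×16 integer matrix of rank 15; reducing to Smith normal form yields diagonal entries (1,1,1,1,1,1,1,1,1,1,1,1,1,1,1).

Now H_k = ker ∂_k / im ∂_{k+1}, so:

  H_0: rank C_0 − rank ∂_1 = 8 − 7 = 1, and the invariant factors of ∂_1 are all 1, so H_0 ≅ Z.
  H_1: rank ker ∂_1 − rank ∂_2 = (24 − 7) − 15 = 2, and the invariant factors of ∂_2 are all 1, so H_1 ≅ Z^2.
  H_2: rank ker ∂_2 − rank ∂_3 = (16 − 15) − 0 = 1, and there is no ∂_3, so H_2 ≅ Z.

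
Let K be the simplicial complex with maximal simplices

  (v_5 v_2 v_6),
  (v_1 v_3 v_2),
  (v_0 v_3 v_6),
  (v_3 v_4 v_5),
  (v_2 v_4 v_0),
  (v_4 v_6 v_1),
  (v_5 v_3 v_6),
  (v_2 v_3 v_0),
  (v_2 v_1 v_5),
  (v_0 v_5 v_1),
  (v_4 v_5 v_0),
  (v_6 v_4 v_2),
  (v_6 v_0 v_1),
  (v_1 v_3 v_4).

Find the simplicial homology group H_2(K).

Take the total order v_0 < v_1 < v_2 < v_3 < v_4 < v_5 < v_6 on the vertex set. Then K (dimension 2) consists of the simplices:

  0-simplices (7): [v_0], [v_1], [v_2], [v_3], [v_4], [v_5], [v_6]
  1-simplices (21): (21 of them)
  2-simplices (14): (14 of them)

so the chain groups are C_0 ≅ Z^7, C_1 ≅ Z^21, C_2 ≅ Z^14.

Boundary ∂_1: C_1 → C_0 sends each edge [p,q] (with p < q) to q − p. For instance
  ∂[v_0,v_3] = [v_3] − [v_0].
As a 7×21 matrix over Z this has rank 6, with invariant factors (1,1,1,1,1,1).

∂_2: C_2 → C_1 sends each 2-simplex [p,q,r] to [q,r] − [p,r] + [p,q]. For instance
  ∂[v_0,v_2,v_3] = [v_2,v_3] − [v_0,v_3] + [v_0,v_2],
  ∂[v_1,v_2,v_5] = [v_2,v_5] − [v_1,v_5] + [v_1,v_2].
As a 21×14 matrix over Z this has rank 13, with invariant factors (1,1,1,1,1,1,1,1,1,1,1,1,1).

Reading off H_k = ker ∂_k / im ∂_{k+1}:

  H_2: rank ker ∂_2 − rank ∂_3 = (14 − 13) − 0 = 1, and there is no ∂_3, so H_2 = Z.

H_2 ≅ Z.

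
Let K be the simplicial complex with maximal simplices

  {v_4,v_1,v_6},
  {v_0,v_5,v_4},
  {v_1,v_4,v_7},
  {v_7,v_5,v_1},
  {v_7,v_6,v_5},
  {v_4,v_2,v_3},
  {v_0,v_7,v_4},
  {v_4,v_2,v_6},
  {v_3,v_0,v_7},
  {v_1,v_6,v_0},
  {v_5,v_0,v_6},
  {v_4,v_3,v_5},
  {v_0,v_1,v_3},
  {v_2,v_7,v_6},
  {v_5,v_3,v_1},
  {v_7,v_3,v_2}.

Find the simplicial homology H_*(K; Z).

H_0 = Z,  H_1 = Z^2,  H_2 = Z.

Take the total order v_0 < v_1 < v_2 < v_3 < v_4 < v_5 < v_6 < v_7 on the vertex set. Then K (dimension 2) consists of the simplices:

  0-simplices (8): [v_0], [v_1], [v_2], [v_3], [v_4], [v_5], [v_6], [v_7]
  1-simplices (24): (24 of them)
  2-simplices (16): (16 of them)

giving chain groups C_0 ≅ Z^8, C_1 ≅ Z^24, C_2 ≅ Z^16.

∂_1: C_1 → C_0 maps an edge to its endpoints' difference, ∂[p,q] = q − p. For instance
  ∂[v_6,v_7] = [v_7] − [v_6].
This gives a 8×24 integer matrix of rank 7; reducing to Smith normal form yields diagonal entries (1,1,1,1,1,1,1).

Boundary ∂_2: C_2 → C_1 sends each 2-simplex [p,q,r] to [q,r] − [p,r] + [p,q]. For instance
  ∂[v_1,v_4,v_6] = [v_4,v_6] − [v_1,v_6] + [v_1,v_4],
  ∂[v_1,v_3,v_5] = [v_3,v_5] − [v_1,v_5] + [v_1,v_3].
The 24×16 boundary matrix has rank 15 and Smith normal form diag(1,1,1,1,1,1,1,1,1,1,1,1,1,1,1).

Reading off H_k = ker ∂_k / im ∂_{k+1}:

  H_0: rank C_0 − rank ∂_1 = 8 − 7 = 1, and the invariant factors of ∂_1 are all 1, so H_0 = Z.
  H_1: rank ker ∂_1 − rank ∂_2 = (24 − 7) − 15 = 2, and the invariant factors of ∂_2 are all 1, so H_1 = Z^2.
  H_2: rank ker ∂_2 − rank ∂_3 = (16 − 15) − 0 = 1, and there is no ∂_3, so H_2 = Z.

As a check, the Euler characteristic is 8 − 24 + 16 = 0, which agrees with 1 − 2 + 1 = 0.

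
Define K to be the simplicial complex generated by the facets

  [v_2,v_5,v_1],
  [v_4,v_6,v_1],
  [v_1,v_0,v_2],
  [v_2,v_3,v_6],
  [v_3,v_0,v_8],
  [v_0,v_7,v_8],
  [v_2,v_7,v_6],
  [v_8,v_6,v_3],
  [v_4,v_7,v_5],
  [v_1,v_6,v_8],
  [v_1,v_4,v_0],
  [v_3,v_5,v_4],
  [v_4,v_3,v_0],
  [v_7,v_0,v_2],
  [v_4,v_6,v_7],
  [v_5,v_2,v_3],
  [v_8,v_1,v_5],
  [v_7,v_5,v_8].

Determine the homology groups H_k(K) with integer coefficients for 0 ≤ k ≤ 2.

Fix the vertex order v_0 < v_1 < v_2 < v_3 < v_4 < v_5 < v_6 < v_7 < v_8 and write every simplex with vertices in increasing order. Then dim K = 2 and the simplices of K are:

  0-simplices (9): [v_0], [v_1], [v_2], [v_3], [v_4], [v_5], [v_6], [v_7], [v_8]
  1-simplices (27): (27 of them)
  2-simplices (18): (18 of them)

so the chain groups are C_0 ≅ Z^9, C_1 ≅ Z^27, C_2 ≅ Z^18.

The boundary map ∂_1: C_1 → C_0 maps an edge to its endpoints' difference, ∂[p,q] = q − p.
The resulting 9×27 matrix has rank 8, and its Smith normal form has invariant factors (1,1,1,1,1,1,1,1).

∂_2: C_2 → C_1 maps a triangle to the signed sum of its edges. For instance
  ∂[v_1,v_5,v_8] = [v_5,v_8] − [v_1,v_8] + [v_1,v_5],
  ∂[v_0,v_7,v_8] = [v_7,v_8] − [v_0,v_8] + [v_0,v_7].
The 27×18 boundary matrix has rank 17 and Smith normal form diag(1,1,1,1,1,1,1,1,1,1,1,1,1,1,1,1,1).

Now H_k = ker ∂_k / im ∂_{k+1}, so:

  H_0: rank C_0 − rank ∂_1 = 9 − 8 = 1, and the invariant factors of ∂_1 are all 1, so H_0 ≅ Z.
  H_1: rank ker ∂_1 − rank ∂_2 = (27 − 8) − 17 = 2, and the invariant factors of ∂_2 are all 1, so H_1 ≅ Z^2.
  H_2: rank ker ∂_2 − rank ∂_3 = (18 − 17) − 0 = 1, and there is no ∂_3, so H_2 ≅ Z.

As a check, the Euler characteristic is 9 − 27 + 18 = 0, which agrees with 1 − 2 + 1 = 0.
(K is a triangulation of the torus T^2.)

H_0 = Z,  H_1 = Z^2,  H_2 = Z.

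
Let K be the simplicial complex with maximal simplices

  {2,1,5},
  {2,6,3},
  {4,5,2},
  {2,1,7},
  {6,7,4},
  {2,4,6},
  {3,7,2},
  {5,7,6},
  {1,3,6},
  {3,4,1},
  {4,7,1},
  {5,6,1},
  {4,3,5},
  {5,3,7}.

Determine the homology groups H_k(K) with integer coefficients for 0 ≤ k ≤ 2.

Order the vertices as 1 < 2 < 3 < 4 < 5 < 6 < 7. Listing each simplex with vertices in this order, K has dimension 2 with simplices:

  0-simplices (7): [1], [2], [3], [4], [5], [6], [7]
  1-simplices (21): [1,2], [1,3], [1,4], [1,5], [1,6], [1,7], [2,3], [2,4], [2,5], [2,6], [2,7], [3,4], [3,5], [3,6], [3,7], [4,5], [4,6], [4,7], [5,6], [5,7], [6,7]
  2-simplices (14): [1,2,5], [1,2,7], [1,3,4], [1,3,6], [1,4,7], [1,5,6], [2,3,6], [2,3,7], [2,4,5], [2,4,6], [3,4,5], [3,5,7], [4,6,7], [5,6,7]

so the chain groups are C_0 ≅ Z^7, C_1 ≅ Z^21, C_2 ≅ Z^14.

The boundary map ∂_1: C_1 → C_0 sends each edge [p,q] (with p < q) to q − p.
This gives a 7×21 integer matrix of rank 6; reducing to Smith normal form yields diagonal entries (1,1,1,1,1,1).

∂_2: C_2 → C_1 acts by ∂[p,q,r] = [q,r] − [p,r] + [p,q]. For instance
  ∂[3,5,7] = [5,7] − [3,7] + [3,5],
  ∂[1,3,6] = [3,6] − [1,6] + [1,3].
This gives a 21×14 integer matrix of rank 13; reducing to Smith normal form yields diagonal entries (1,1,1,1,1,1,1,1,1,1,1,1,1).

Reading off H_k = ker ∂_k / im ∂_{k+1}:

  H_0: rank C_0 − rank ∂_1 = 7 − 6 = 1, and the invariant factors of ∂_1 are all 1, so H_0 = Z.
  H_1: rank ker ∂_1 − rank ∂_2 = (21 − 6) − 13 = 2, and the invariant factors of ∂_2 are all 1, so H_1 = Z^2.
  H_2: rank ker ∂_2 − rank ∂_3 = (14 − 13) − 0 = 1, and there is no ∂_3, so H_2 = Z.

As a check, the Euler characteristic is 7 − 21 + 14 = 0, which agrees with 1 − 2 + 1 = 0.

H_0 = Z,  H_1 = Z^2,  H_2 = Z.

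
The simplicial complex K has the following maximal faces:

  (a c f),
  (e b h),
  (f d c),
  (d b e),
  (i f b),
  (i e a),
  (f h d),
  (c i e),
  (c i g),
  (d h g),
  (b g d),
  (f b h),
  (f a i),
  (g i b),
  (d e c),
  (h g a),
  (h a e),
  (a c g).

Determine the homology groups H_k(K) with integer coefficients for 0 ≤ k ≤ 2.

H_0 = Z,  H_1 = Z ⊕ Z_2,  H_2 = 0.

We work with the vertex ordering a < b < c < d < e < f < g < h < i. The simplices of K, each written with vertices in increasing order, are:

  0-simplices (9): a, b, c, d, e, f, g, h, i
  1-simplices (27): ac, ae, af, ag, ah, ai, bd, be, bf, bg, bh, bi, cd, ce, cf, cg, ci, de, df, dg, dh, eh, ei, fh, fi, gh, gi
  2-simplices (18): acf, acg, aeh, aei, afi, agh, bde, bdg, beh, bfh, bfi, bgi, cde, cdf, cei, cgi, dfh, dgh

giving chain groups C_0 ≅ Z^9, C_1 ≅ Z^27, C_2 ≅ Z^18.

Boundary ∂_1: C_1 → C_0 is given by ∂[p,q] = [q] − [p]. For instance
  ∂eh = h − e.
As a 9×27 matrix over Z this has rank 8, with invariant factors (1,1,1,1,1,1,1,1).

The boundary map ∂_2: C_2 → C_1 maps a triangle to the signed sum of its edges. For instance
  ∂bgi = gi − bi + bg,
  ∂cde = de − ce + cd.
The resulting 27×18 matrix has rank 18, and its Smith normal form has invariant factors (1,1,1,1,1,1,1,1,1,1,1,1,1,1,1,1,1,2).

Now H_k = ker ∂_k / im ∂_{k+1}, so:

  H_0: rank C_0 − rank ∂_1 = 9 − 8 = 1, and the invariant factors of ∂_1 are all 1, so H_0 = Z.
  H_1: rank ker ∂_1 − rank ∂_2 = (27 − 8) − 18 = 1, and ∂_2 has invariant factor 2 > 1, so H_1 = Z ⊕ Z_2.
  H_2: rank ker ∂_2 − rank ∂_3 = (18 − 18) − 0 = 0, and there is no ∂_3, so H_2 = 0.

As a check, the Euler characteristic is 9 − 27 + 18 = 0, which agrees with 1 − 1 + 0 = 0.
(K is a triangulation of the Klein bottle.)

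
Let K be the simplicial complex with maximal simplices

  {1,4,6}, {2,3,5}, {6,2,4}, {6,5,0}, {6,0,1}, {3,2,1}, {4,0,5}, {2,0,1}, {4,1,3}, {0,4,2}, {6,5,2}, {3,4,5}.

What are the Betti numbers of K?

Order the vertices as 0 < 1 < 2 < 3 < 4 < 5 < 6. Listing each simplex with vertices in this order, K has dimension 2 with simplices:

  0-simplices (7): [0], [1], [2], [3], [4], [5], [6]
  1-simplices (18): [0,1], [0,2], [0,4], [0,5], [0,6], [1,2], [1,3], [1,4], [1,6], [2,3], [2,4], [2,5], [2,6], [3,4], [3,5], [4,5], [4,6], [5,6]
  2-simplices (12): [0,1,2], [0,1,6], [0,2,4], [0,4,5], [0,5,6], [1,2,3], [1,3,4], [1,4,6], [2,3,5], [2,4,6], [2,5,6], [3,4,5]

so the chain groups are C_0 ≅ Z^7, C_1 ≅ Z^18, C_2 ≅ Z^12.

∂_1: C_1 → C_0 is given by ∂[p,q] = [q] − [p]. For instance
  ∂[0,1] = [1] − [0].
The resulting 7×18 matrix has rank 6, and its Smith normal form has invariant factors (1,1,1,1,1,1).

∂_2: C_2 → C_1 sends each 2-simplex [p,q,r] to [q,r] − [p,r] + [p,q]. For instance
  ∂[0,2,4] = [2,4] − [0,4] + [0,2],
  ∂[2,3,5] = [3,5] − [2,5] + [2,3].
The resulting 18×12 matrix has rank 12, and its Smith normal form has invariant factors (1,1,1,1,1,1,1,1,1,1,1,2).

From H_k ≅ ker(∂_k) / im(∂_{k+1}) we obtain:

  H_0: rank C_0 − rank ∂_1 = 7 − 6 = 1, and the invariant factors of ∂_1 are all 1, so H_0 = Z.
  H_1: rank ker ∂_1 − rank ∂_2 = (18 − 6) − 12 = 0, and ∂_2 has invariant factor 2 > 1, so H_1 = Z/2.
  H_2: rank ker ∂_2 − rank ∂_3 = (12 − 12) − 0 = 0, and there is no ∂_3, so H_2 = 0.

(K is a triangulation of the real projective plane RP^2.)

Hence the Betti numbers are b_0 = 1, b_1 = 0, b_2 = 0.

b_0 = 1, b_1 = 0, b_2 = 0.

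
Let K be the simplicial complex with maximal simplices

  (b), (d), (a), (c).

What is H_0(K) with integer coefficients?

We work with the vertex ordering a < b < c < d. The simplices of K, each written with vertices in increasing order, are:

  0-simplices (4): a, b, c, d

giving chain groups C_0 ≅ Z^4.

Reading off H_k = ker ∂_k / im ∂_{k+1}:

  H_0: rank C_0 − rank ∂_1 = 4 − 0 = 4, and there is no ∂_1, so H_0 ≅ Z^4.

H_0 ≅ Z^4.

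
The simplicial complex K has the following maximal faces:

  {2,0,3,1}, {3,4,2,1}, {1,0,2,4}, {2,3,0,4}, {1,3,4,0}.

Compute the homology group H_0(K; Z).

H_0 = Z.

We work with the vertex ordering 0 < 1 < 2 < 3 < 4. The simplices of K, each written with vertices in increasing order, are:

  0-simplices (5): [0], [1], [2], [3], [4]
  1-simplices (10): [0,1], [0,2], [0,3], [0,4], [1,2], [1,3], [1,4], [2,3], [2,4], [3,4]
  2-simplices (10): [0,1,2], [0,1,3], [0,1,4], [0,2,3], [0,2,4], [0,3,4], [1,2,3], [1,2,4], [1,3,4], [2,3,4]
  3-simplices (5): [0,1,2,3], [0,1,2,4], [0,1,3,4], [0,2,3,4], [1,2,3,4]

giving chain groups C_0 ≅ Z^5, C_1 ≅ Z^10, C_2 ≅ Z^10, C_3 ≅ Z^5.

Boundary ∂_1: C_1 → C_0 is given by ∂[p,q] = [q] − [p]. For instance
  ∂[0,4] = [4] − [0].
The resulting 5×10 matrix has rank 4, and its Smith normal form has invariant factors (1,1,1,1).

Boundary ∂_2: C_2 → C_1 sends each 2-simplex [p,q,r] to [q,r] − [p,r] + [p,q]. For instance
  ∂[0,2,3] = [2,3] − [0,3] + [0,2],
  ∂[2,3,4] = [3,4] − [2,4] + [2,3].
This gives a 10×10 integer matrix of rank 6; reducing to Smith normal form yields diagonal entries (1,1,1,1,1,1).

The boundary map ∂_3: C_3 → C_2 sends each 3-simplex σ to the alternating sum Σ_i (−1)^i (σ with its i-th vertex removed). For instance
  ∂[0,1,3,4] = [1,3,4] − [0,3,4] + [0,1,4] − [0,1,3],
  ∂[0,2,3,4] = [2,3,4] − [0,3,4] + [0,2,4] − [0,2,3].
This gives a 10×5 integer matrix of rank 4; reducing to Smith normal form yields diagonal entries (1,1,1,1).

Computing H_k = (kernel of ∂_k) / (image of ∂_{k+1}):

  H_0: rank C_0 − rank ∂_1 = 5 − 4 = 1, and the invariant factors of ∂_1 are all 1, so H_0 ≅ Z.

(K is a triangulation of the 3-sphere S^3.)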